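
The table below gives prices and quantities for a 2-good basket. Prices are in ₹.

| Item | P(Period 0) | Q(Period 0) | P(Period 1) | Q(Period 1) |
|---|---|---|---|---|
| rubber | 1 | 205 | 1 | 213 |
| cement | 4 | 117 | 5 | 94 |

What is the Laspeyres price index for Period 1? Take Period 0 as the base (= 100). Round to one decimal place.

117.4

Laspeyres price index uses base-period quantities as weights.
ΣP(Period 1)·Q(Period 0) = 1×205 + 5×117 = 205 + 585 = 790
ΣP(Period 0)·Q(Period 0) = 1×205 + 4×117 = 205 + 468 = 673
Index = 790 / 673 × 100 = 117.3848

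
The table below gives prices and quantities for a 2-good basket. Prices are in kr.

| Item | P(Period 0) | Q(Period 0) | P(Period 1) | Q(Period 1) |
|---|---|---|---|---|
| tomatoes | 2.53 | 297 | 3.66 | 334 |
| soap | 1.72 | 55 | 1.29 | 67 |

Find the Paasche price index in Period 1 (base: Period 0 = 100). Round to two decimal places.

Paasche price index uses current-period quantities as weights.
ΣP(Period 1)·Q(Period 1) = 3.66×334 + 1.29×67 = 1222.44 + 86.43 = 1308.87
ΣP(Period 0)·Q(Period 1) = 2.53×334 + 1.72×67 = 845.02 + 115.24 = 960.26
Index = 1308.87 / 960.26 × 100 = 136.3037

136.30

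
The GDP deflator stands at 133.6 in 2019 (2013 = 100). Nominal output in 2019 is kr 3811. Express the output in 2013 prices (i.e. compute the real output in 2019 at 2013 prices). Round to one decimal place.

Real = Nominal ÷ (Index/100) = 3811 ÷ (133.6/100)
     = 3811 ÷ 1.336 = 2852.5449

2852.5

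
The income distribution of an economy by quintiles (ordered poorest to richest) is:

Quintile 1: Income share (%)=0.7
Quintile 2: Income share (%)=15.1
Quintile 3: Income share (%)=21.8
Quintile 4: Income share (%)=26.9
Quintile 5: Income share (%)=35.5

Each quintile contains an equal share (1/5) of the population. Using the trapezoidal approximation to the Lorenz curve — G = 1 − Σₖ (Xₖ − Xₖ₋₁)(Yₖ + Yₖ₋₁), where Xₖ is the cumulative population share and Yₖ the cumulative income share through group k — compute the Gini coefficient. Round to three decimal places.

0.326

Cumulative income shares Yₖ: 0.0070, 0.1580, 0.3760, 0.6450, 1.0000
Σ (Xₖ−Xₖ₋₁)(Yₖ+Yₖ₋₁) = (1/5)(0.0070+0.0000) + (1/5)(0.1580+0.0070) + (1/5)(0.3760+0.1580) + (1/5)(0.6450+0.3760) + (1/5)(1.0000+0.6450)
  = 0.0014 + 0.0330 + 0.1068 + 0.2042 + 0.3290 = 0.6744
G = 1 − 0.6744 = 0.3256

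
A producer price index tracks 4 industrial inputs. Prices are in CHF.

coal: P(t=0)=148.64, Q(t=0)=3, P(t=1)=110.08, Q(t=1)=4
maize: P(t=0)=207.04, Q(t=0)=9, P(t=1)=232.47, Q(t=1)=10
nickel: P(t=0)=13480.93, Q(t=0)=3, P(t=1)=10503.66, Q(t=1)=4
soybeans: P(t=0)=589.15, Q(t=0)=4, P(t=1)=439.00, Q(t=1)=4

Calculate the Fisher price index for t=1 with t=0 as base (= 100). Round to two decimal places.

Laspeyres component (base-period weights):
ΣP(t=1)Q(t=0) = 110.08×3 + 232.47×9 + 10503.66×3 + 439.00×4 = 330.24 + 2092.23 + 31510.98 + 1756 = 35689.45
ΣP(t=0)Q(t=0) = 148.64×3 + 207.04×9 + 13480.93×3 + 589.15×4 = 445.92 + 1863.36 + 40442.79 + 2356.6 = 45108.67
L = 35689.45 / 45108.67 × 100 = 79.1188
Paasche component (current-period weights):
ΣP(t=1)Q(t=1) = 110.08×4 + 232.47×10 + 10503.66×4 + 439.00×4 = 440.32 + 2324.7 + 42014.64 + 1756 = 46535.66
ΣP(t=0)Q(t=1) = 148.64×4 + 207.04×10 + 13480.93×4 + 589.15×4 = 594.56 + 2070.4 + 53923.72 + 2356.6 = 58945.28
P = 46535.66 / 58945.28 × 100 = 78.9472
Fisher = √(L × P) = √(79.1188 × 78.9472) = 79.0330

79.03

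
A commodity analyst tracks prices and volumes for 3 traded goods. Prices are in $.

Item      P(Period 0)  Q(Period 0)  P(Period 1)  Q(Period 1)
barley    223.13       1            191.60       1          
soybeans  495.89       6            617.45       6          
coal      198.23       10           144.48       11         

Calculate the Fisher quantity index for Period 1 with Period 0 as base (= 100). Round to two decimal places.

Laspeyres component (base-period weights):
ΣP(Period 0)Q(Period 1) = 223.13×1 + 495.89×6 + 198.23×11 = 223.13 + 2975.34 + 2180.53 = 5379
ΣP(Period 0)Q(Period 0) = 223.13×1 + 495.89×6 + 198.23×10 = 223.13 + 2975.34 + 1982.3 = 5180.77
L = 5379 / 5180.77 × 100 = 103.8263
Paasche component (current-period weights):
ΣP(Period 1)Q(Period 1) = 191.60×1 + 617.45×6 + 144.48×11 = 191.6 + 3704.7 + 1589.28 = 5485.58
ΣP(Period 1)Q(Period 0) = 191.60×1 + 617.45×6 + 144.48×10 = 191.6 + 3704.7 + 1444.8 = 5341.1
P = 5485.58 / 5341.1 × 100 = 102.7051
Fisher = √(L × P) = √(103.8263 × 102.7051) = 103.2641

103.26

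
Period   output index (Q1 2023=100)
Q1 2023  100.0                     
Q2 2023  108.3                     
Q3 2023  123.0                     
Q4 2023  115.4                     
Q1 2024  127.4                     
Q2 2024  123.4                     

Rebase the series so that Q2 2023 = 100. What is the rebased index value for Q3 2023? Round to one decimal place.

113.6

Rebased(Q3 2023) = 123.0 / 108.3 × 100 = 113.5734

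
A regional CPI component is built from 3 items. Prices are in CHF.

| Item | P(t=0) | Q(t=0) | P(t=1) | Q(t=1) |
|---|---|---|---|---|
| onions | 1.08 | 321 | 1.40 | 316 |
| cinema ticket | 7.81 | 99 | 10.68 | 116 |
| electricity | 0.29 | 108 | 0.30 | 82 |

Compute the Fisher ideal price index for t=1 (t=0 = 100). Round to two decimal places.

Laspeyres component (base-period weights):
ΣP(t=1)Q(t=0) = 1.40×321 + 10.68×99 + 0.30×108 = 449.4 + 1057.32 + 32.4 = 1539.12
ΣP(t=0)Q(t=0) = 1.08×321 + 7.81×99 + 0.29×108 = 346.68 + 773.19 + 31.32 = 1151.19
L = 1539.12 / 1151.19 × 100 = 133.6982
Paasche component (current-period weights):
ΣP(t=1)Q(t=1) = 1.40×316 + 10.68×116 + 0.30×82 = 442.4 + 1238.88 + 24.6 = 1705.88
ΣP(t=0)Q(t=1) = 1.08×316 + 7.81×116 + 0.29×82 = 341.28 + 905.96 + 23.78 = 1271.02
P = 1705.88 / 1271.02 × 100 = 134.2135
Fisher = √(L × P) = √(133.6982 × 134.2135) = 133.9556

133.96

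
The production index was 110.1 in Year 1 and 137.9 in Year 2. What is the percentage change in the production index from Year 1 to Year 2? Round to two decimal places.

25.25%

Change = (137.9 − 110.1) / 110.1 × 100
       = 27.8 / 110.1 × 100 = 25.2498%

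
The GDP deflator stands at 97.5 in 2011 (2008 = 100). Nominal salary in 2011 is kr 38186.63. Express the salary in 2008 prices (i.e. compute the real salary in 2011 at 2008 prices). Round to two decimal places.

39165.77

Real = Nominal ÷ (Index/100) = 38186.63 ÷ (97.5/100)
     = 38186.63 ÷ 0.975 = 39165.7744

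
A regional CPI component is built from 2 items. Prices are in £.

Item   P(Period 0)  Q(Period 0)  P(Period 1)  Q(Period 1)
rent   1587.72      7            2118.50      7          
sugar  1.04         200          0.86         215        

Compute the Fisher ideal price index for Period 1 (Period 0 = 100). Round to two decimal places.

Laspeyres component (base-period weights):
ΣP(Period 1)Q(Period 0) = 2118.50×7 + 0.86×200 = 14829.5 + 172 = 15001.5
ΣP(Period 0)Q(Period 0) = 1587.72×7 + 1.04×200 = 11114.04 + 208 = 11322.04
L = 15001.5 / 11322.04 × 100 = 132.4982
Paasche component (current-period weights):
ΣP(Period 1)Q(Period 1) = 2118.50×7 + 0.86×215 = 14829.5 + 184.9 = 15014.4
ΣP(Period 0)Q(Period 1) = 1587.72×7 + 1.04×215 = 11114.04 + 223.6 = 11337.64
P = 15014.4 / 11337.64 × 100 = 132.4297
Fisher = √(L × P) = √(132.4982 × 132.4297) = 132.4639

132.46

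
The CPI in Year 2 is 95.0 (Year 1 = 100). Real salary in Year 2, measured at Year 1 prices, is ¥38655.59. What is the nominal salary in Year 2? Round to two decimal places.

Nominal = Real × (Index/100) = 38655.59 × (95.0/100)
        = 38655.59 × 0.950 = 36722.8105

36722.81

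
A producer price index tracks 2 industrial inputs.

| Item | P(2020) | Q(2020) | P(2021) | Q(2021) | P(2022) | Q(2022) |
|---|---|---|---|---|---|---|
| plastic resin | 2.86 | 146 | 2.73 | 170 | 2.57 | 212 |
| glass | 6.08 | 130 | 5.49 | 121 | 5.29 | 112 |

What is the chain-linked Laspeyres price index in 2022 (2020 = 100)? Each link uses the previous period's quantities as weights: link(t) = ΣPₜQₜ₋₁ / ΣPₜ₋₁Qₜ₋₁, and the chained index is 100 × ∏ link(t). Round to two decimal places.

Link 2020→2021:
ΣP(2021)Q(2020) = 2.73×146 + 5.49×130 = 398.58 + 713.7 = 1112.28
ΣP(2020)Q(2020) = 2.86×146 + 6.08×130 = 417.56 + 790.4 = 1207.96
link = 1112.28/1207.96 = 0.920792
Link 2021→2022:
ΣP(2022)Q(2021) = 2.57×170 + 5.29×121 = 436.9 + 640.09 = 1076.99
ΣP(2021)Q(2021) = 2.73×170 + 5.49×121 = 464.1 + 664.29 = 1128.39
link = 1076.99/1128.39 = 0.954448
Chained index = 100 × 0.920792 × 0.954448 = 87.8849

87.88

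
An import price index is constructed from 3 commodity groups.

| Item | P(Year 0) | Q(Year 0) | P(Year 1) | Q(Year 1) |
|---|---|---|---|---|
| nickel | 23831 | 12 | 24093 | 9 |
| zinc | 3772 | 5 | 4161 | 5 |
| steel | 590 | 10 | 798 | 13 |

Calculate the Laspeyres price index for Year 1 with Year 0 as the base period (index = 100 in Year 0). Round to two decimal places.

Laspeyres price index uses base-period quantities as weights.
ΣP(Year 1)·Q(Year 0) = 24093×12 + 4161×5 + 798×10 = 289116 + 20805 + 7980 = 317901
ΣP(Year 0)·Q(Year 0) = 23831×12 + 3772×5 + 590×10 = 285972 + 18860 + 5900 = 310732
Index = 317901 / 310732 × 100 = 102.3071

102.31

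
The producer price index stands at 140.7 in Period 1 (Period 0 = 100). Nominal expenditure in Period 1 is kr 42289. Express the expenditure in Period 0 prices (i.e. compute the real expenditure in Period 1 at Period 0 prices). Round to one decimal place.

Real = Nominal ÷ (Index/100) = 42289 ÷ (140.7/100)
     = 42289 ÷ 1.407 = 30056.1478

30056.1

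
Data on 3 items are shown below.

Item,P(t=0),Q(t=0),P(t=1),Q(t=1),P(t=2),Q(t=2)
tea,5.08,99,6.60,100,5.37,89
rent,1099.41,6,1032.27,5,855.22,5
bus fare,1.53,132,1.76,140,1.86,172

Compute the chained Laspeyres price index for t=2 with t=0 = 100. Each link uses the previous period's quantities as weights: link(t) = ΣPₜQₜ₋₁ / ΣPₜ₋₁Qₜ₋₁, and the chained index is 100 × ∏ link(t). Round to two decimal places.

81.07

Link t=0→t=1:
ΣP(t=1)Q(t=0) = 6.60×99 + 1032.27×6 + 1.76×132 = 653.4 + 6193.62 + 232.32 = 7079.34
ΣP(t=0)Q(t=0) = 5.08×99 + 1099.41×6 + 1.53×132 = 502.92 + 6596.46 + 201.96 = 7301.34
link = 7079.34/7301.34 = 0.969595
Link t=1→t=2:
ΣP(t=2)Q(t=1) = 5.37×100 + 855.22×5 + 1.86×140 = 537 + 4276.1 + 260.4 = 5073.5
ΣP(t=1)Q(t=1) = 6.60×100 + 1032.27×5 + 1.76×140 = 660 + 5161.35 + 246.4 = 6067.75
link = 5073.5/6067.75 = 0.836142
Chained index = 100 × 0.969595 × 0.836142 = 81.0719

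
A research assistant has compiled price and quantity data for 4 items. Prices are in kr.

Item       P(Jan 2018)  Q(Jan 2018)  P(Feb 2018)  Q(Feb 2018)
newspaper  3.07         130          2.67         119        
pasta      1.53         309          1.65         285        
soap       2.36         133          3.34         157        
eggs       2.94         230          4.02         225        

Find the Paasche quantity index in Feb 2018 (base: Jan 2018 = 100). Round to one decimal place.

Paasche quantity index uses current-period prices as weights.
ΣP(Feb 2018)·Q(Feb 2018) = 2.67×119 + 1.65×285 + 3.34×157 + 4.02×225 = 317.73 + 470.25 + 524.38 + 904.5 = 2216.86
ΣP(Feb 2018)·Q(Jan 2018) = 2.67×130 + 1.65×309 + 3.34×133 + 4.02×230 = 347.1 + 509.85 + 444.22 + 924.6 = 2225.77
Index = 2216.86 / 2225.77 × 100 = 99.5997

99.6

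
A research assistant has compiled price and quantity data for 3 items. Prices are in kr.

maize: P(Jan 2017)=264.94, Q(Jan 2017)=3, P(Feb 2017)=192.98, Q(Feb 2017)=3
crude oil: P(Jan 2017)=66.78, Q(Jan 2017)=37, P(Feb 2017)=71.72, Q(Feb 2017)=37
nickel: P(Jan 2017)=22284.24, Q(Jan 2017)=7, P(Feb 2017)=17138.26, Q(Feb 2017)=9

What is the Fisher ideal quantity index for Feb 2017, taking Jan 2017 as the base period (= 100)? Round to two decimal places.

Laspeyres component (base-period weights):
ΣP(Jan 2017)Q(Feb 2017) = 264.94×3 + 66.78×37 + 22284.24×9 = 794.82 + 2470.86 + 200558.16 = 203823.84
ΣP(Jan 2017)Q(Jan 2017) = 264.94×3 + 66.78×37 + 22284.24×7 = 794.82 + 2470.86 + 155989.68 = 159255.36
L = 203823.84 / 159255.36 × 100 = 127.9855
Paasche component (current-period weights):
ΣP(Feb 2017)Q(Feb 2017) = 192.98×3 + 71.72×37 + 17138.26×9 = 578.94 + 2653.64 + 154244.34 = 157476.92
ΣP(Feb 2017)Q(Jan 2017) = 192.98×3 + 71.72×37 + 17138.26×7 = 578.94 + 2653.64 + 119967.82 = 123200.4
P = 157476.92 / 123200.4 × 100 = 127.8218
Fisher = √(L × P) = √(127.9855 × 127.8218) = 127.9036

127.90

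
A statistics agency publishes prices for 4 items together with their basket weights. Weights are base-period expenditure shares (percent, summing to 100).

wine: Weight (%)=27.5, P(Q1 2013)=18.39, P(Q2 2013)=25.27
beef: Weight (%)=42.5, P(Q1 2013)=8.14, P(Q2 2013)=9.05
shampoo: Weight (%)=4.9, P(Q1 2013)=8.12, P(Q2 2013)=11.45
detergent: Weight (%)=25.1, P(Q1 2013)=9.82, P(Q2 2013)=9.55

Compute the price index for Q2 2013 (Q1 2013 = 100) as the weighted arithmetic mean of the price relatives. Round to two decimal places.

116.36

wine: 27.5 × (25.27/18.39) = 27.5 × 1.374116 = 37.7882
beef: 42.5 × (9.05/8.14) = 42.5 × 1.111794 = 47.2512
shampoo: 4.9 × (11.45/8.12) = 4.9 × 1.410099 = 6.9095
detergent: 25.1 × (9.55/9.82) = 25.1 × 0.972505 = 24.4099
Index = Σ wᵢ·(p₁ᵢ/p₀ᵢ) = 37.7882 + 47.2512 + 6.9095 + 24.4099 = 116.3588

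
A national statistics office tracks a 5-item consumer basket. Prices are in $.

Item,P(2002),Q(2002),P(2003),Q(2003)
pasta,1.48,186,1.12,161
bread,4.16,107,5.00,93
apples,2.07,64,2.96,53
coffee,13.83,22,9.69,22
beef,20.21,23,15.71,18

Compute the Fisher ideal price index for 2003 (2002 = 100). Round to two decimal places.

Laspeyres component (base-period weights):
ΣP(2003)Q(2002) = 1.12×186 + 5.00×107 + 2.96×64 + 9.69×22 + 15.71×23 = 208.32 + 535 + 189.44 + 213.18 + 361.33 = 1507.27
ΣP(2002)Q(2002) = 1.48×186 + 4.16×107 + 2.07×64 + 13.83×22 + 20.21×23 = 275.28 + 445.12 + 132.48 + 304.26 + 464.83 = 1621.97
L = 1507.27 / 1621.97 × 100 = 92.9284
Paasche component (current-period weights):
ΣP(2003)Q(2003) = 1.12×161 + 5.00×93 + 2.96×53 + 9.69×22 + 15.71×18 = 180.32 + 465 + 156.88 + 213.18 + 282.78 = 1298.16
ΣP(2002)Q(2003) = 1.48×161 + 4.16×93 + 2.07×53 + 13.83×22 + 20.21×18 = 238.28 + 386.88 + 109.71 + 304.26 + 363.78 = 1402.91
P = 1298.16 / 1402.91 × 100 = 92.5334
Fisher = √(L × P) = √(92.9284 × 92.5334) = 92.7307

92.73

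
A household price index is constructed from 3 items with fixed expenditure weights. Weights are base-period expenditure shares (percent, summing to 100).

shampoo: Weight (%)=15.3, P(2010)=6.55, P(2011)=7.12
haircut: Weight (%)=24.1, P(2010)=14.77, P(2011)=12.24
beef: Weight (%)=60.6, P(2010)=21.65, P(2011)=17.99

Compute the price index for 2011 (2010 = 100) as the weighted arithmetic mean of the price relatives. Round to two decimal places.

shampoo: 15.3 × (7.12/6.55) = 15.3 × 1.087023 = 16.6315
haircut: 24.1 × (12.24/14.77) = 24.1 × 0.828707 = 19.9718
beef: 60.6 × (17.99/21.65) = 60.6 × 0.830947 = 50.3554
Index = Σ wᵢ·(p₁ᵢ/p₀ᵢ) = 16.6315 + 19.9718 + 50.3554 = 86.9587

86.96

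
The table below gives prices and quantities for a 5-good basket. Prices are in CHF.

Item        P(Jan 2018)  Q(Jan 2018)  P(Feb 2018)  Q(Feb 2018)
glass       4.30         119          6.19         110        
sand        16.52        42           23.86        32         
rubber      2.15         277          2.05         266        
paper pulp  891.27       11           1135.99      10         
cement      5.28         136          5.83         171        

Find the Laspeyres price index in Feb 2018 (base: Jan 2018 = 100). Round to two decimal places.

Laspeyres price index uses base-period quantities as weights.
ΣP(Feb 2018)·Q(Jan 2018) = 6.19×119 + 23.86×42 + 2.05×277 + 1135.99×11 + 5.83×136 = 736.61 + 1002.12 + 567.85 + 12495.89 + 792.88 = 15595.35
ΣP(Jan 2018)·Q(Jan 2018) = 4.30×119 + 16.52×42 + 2.15×277 + 891.27×11 + 5.28×136 = 511.7 + 693.84 + 595.55 + 9803.97 + 718.08 = 12323.14
Index = 15595.35 / 12323.14 × 100 = 126.5534

126.55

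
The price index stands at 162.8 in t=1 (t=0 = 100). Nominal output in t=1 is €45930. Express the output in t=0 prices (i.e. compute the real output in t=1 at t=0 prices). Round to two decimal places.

28212.53

Real = Nominal ÷ (Index/100) = 45930 ÷ (162.8/100)
     = 45930 ÷ 1.628 = 28212.5307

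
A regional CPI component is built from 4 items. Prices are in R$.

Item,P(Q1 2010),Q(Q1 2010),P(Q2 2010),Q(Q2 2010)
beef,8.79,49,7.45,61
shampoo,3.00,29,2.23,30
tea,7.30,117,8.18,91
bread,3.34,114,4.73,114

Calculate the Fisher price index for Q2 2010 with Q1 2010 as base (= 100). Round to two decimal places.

108.94

Laspeyres component (base-period weights):
ΣP(Q2 2010)Q(Q1 2010) = 7.45×49 + 2.23×29 + 8.18×117 + 4.73×114 = 365.05 + 64.67 + 957.06 + 539.22 = 1926
ΣP(Q1 2010)Q(Q1 2010) = 8.79×49 + 3.00×29 + 7.30×117 + 3.34×114 = 430.71 + 87 + 854.1 + 380.76 = 1752.57
L = 1926 / 1752.57 × 100 = 109.8958
Paasche component (current-period weights):
ΣP(Q2 2010)Q(Q2 2010) = 7.45×61 + 2.23×30 + 8.18×91 + 4.73×114 = 454.45 + 66.9 + 744.38 + 539.22 = 1804.95
ΣP(Q1 2010)Q(Q2 2010) = 8.79×61 + 3.00×30 + 7.30×91 + 3.34×114 = 536.19 + 90 + 664.3 + 380.76 = 1671.25
P = 1804.95 / 1671.25 × 100 = 108.0000
Fisher = √(L × P) = √(109.8958 × 108.0000) = 108.9438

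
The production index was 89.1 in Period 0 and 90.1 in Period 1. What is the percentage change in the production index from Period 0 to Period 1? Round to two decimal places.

1.12%

Change = (90.1 − 89.1) / 89.1 × 100
       = 1.0 / 89.1 × 100 = 1.1223%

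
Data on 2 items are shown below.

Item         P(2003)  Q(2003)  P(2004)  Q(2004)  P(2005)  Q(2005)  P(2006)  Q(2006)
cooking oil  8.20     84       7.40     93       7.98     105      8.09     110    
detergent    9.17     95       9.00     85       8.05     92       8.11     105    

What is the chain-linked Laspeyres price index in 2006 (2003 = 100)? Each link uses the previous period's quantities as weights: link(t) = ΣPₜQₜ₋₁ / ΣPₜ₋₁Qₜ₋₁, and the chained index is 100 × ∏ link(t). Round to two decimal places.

93.92

Link 2003→2004:
ΣP(2004)Q(2003) = 7.40×84 + 9.00×95 = 621.6 + 855 = 1476.6
ΣP(2003)Q(2003) = 8.20×84 + 9.17×95 = 688.8 + 871.15 = 1559.95
link = 1476.6/1559.95 = 0.946569
Link 2004→2005:
ΣP(2005)Q(2004) = 7.98×93 + 8.05×85 = 742.14 + 684.25 = 1426.39
ΣP(2004)Q(2004) = 7.40×93 + 9.00×85 = 688.2 + 765 = 1453.2
link = 1426.39/1453.2 = 0.981551
Link 2005→2006:
ΣP(2006)Q(2005) = 8.09×105 + 8.11×92 = 849.45 + 746.12 = 1595.57
ΣP(2005)Q(2005) = 7.98×105 + 8.05×92 = 837.9 + 740.6 = 1578.5
link = 1595.57/1578.5 = 1.010814
Chained index = 100 × 0.946569 × 0.981551 × 1.010814 = 93.9153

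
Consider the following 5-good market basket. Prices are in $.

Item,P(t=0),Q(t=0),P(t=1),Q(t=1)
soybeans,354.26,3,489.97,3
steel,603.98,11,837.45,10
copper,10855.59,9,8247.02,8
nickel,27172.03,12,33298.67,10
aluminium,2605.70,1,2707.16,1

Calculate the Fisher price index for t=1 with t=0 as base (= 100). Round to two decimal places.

Laspeyres component (base-period weights):
ΣP(t=1)Q(t=0) = 489.97×3 + 837.45×11 + 8247.02×9 + 33298.67×12 + 2707.16×1 = 1469.91 + 9211.95 + 74223.18 + 399584.04 + 2707.16 = 487196.24
ΣP(t=0)Q(t=0) = 354.26×3 + 603.98×11 + 10855.59×9 + 27172.03×12 + 2605.70×1 = 1062.78 + 6643.78 + 97700.31 + 326064.36 + 2605.7 = 434076.93
L = 487196.24 / 434076.93 × 100 = 112.2373
Paasche component (current-period weights):
ΣP(t=1)Q(t=1) = 489.97×3 + 837.45×10 + 8247.02×8 + 33298.67×10 + 2707.16×1 = 1469.91 + 8374.5 + 65976.16 + 332986.7 + 2707.16 = 411514.43
ΣP(t=0)Q(t=1) = 354.26×3 + 603.98×10 + 10855.59×8 + 27172.03×10 + 2605.70×1 = 1062.78 + 6039.8 + 86844.72 + 271720.3 + 2605.7 = 368273.3
P = 411514.43 / 368273.3 × 100 = 111.7416
Fisher = √(L × P) = √(112.2373 × 111.7416) = 111.9892

111.99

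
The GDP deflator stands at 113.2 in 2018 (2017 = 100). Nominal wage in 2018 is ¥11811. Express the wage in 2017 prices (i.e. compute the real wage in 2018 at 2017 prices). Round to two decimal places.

10433.75

Real = Nominal ÷ (Index/100) = 11811 ÷ (113.2/100)
     = 11811 ÷ 1.132 = 10433.7456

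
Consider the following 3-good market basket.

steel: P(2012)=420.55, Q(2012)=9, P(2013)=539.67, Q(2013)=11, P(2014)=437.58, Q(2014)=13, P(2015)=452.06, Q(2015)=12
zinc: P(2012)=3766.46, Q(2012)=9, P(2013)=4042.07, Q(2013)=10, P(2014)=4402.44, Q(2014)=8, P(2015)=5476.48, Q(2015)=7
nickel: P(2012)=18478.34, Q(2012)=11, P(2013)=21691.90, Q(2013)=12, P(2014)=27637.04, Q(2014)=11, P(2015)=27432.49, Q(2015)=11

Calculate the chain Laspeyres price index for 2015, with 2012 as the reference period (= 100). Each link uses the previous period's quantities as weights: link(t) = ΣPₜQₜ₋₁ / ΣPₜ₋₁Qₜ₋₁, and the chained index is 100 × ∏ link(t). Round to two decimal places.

146.83

Link 2012→2013:
ΣP(2013)Q(2012) = 539.67×9 + 4042.07×9 + 21691.90×11 = 4857.03 + 36378.63 + 238610.9 = 279846.56
ΣP(2012)Q(2012) = 420.55×9 + 3766.46×9 + 18478.34×11 = 3784.95 + 33898.14 + 203261.74 = 240944.83
link = 279846.56/240944.83 = 1.161455
Link 2013→2014:
ΣP(2014)Q(2013) = 437.58×11 + 4402.44×10 + 27637.04×12 = 4813.38 + 44024.4 + 331644.48 = 380482.26
ΣP(2013)Q(2013) = 539.67×11 + 4042.07×10 + 21691.90×12 = 5936.37 + 40420.7 + 260302.8 = 306659.87
link = 380482.26/306659.87 = 1.240731
Link 2014→2015:
ΣP(2015)Q(2014) = 452.06×13 + 5476.48×8 + 27432.49×11 = 5876.78 + 43811.84 + 301757.39 = 351446.01
ΣP(2014)Q(2014) = 437.58×13 + 4402.44×8 + 27637.04×11 = 5688.54 + 35219.52 + 304007.44 = 344915.5
link = 351446.01/344915.5 = 1.018934
Chained index = 100 × 1.161455 × 1.240731 × 1.018934 = 146.8337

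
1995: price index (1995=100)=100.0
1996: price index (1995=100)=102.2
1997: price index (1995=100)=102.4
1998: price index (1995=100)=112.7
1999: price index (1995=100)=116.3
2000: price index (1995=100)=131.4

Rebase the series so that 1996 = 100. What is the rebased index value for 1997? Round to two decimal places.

100.20

Rebased(1997) = 102.4 / 102.2 × 100 = 100.1957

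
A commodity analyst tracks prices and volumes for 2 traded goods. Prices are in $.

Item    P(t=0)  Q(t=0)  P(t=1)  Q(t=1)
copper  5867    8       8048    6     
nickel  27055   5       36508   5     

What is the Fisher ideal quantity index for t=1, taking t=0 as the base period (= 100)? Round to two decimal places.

Laspeyres component (base-period weights):
ΣP(t=0)Q(t=1) = 5867×6 + 27055×5 = 35202 + 135275 = 170477
ΣP(t=0)Q(t=0) = 5867×8 + 27055×5 = 46936 + 135275 = 182211
L = 170477 / 182211 × 100 = 93.5602
Paasche component (current-period weights):
ΣP(t=1)Q(t=1) = 8048×6 + 36508×5 = 48288 + 182540 = 230828
ΣP(t=1)Q(t=0) = 8048×8 + 36508×5 = 64384 + 182540 = 246924
P = 230828 / 246924 × 100 = 93.4814
Fisher = √(L × P) = √(93.5602 × 93.4814) = 93.5208

93.52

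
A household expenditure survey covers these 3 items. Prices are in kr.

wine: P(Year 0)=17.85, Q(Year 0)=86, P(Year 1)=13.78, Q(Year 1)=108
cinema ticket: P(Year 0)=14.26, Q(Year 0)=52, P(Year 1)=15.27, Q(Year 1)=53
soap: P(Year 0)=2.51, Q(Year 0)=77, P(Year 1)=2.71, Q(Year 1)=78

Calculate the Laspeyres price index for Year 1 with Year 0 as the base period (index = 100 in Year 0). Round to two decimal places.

Laspeyres price index uses base-period quantities as weights.
ΣP(Year 1)·Q(Year 0) = 13.78×86 + 15.27×52 + 2.71×77 = 1185.08 + 794.04 + 208.67 = 2187.79
ΣP(Year 0)·Q(Year 0) = 17.85×86 + 14.26×52 + 2.51×77 = 1535.1 + 741.52 + 193.27 = 2469.89
Index = 2187.79 / 2469.89 × 100 = 88.5784

88.58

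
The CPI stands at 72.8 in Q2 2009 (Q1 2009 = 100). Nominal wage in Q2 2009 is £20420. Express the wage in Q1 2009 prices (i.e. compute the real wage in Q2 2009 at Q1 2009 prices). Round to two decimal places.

Real = Nominal ÷ (Index/100) = 20420 ÷ (72.8/100)
     = 20420 ÷ 0.728 = 28049.4505

28049.45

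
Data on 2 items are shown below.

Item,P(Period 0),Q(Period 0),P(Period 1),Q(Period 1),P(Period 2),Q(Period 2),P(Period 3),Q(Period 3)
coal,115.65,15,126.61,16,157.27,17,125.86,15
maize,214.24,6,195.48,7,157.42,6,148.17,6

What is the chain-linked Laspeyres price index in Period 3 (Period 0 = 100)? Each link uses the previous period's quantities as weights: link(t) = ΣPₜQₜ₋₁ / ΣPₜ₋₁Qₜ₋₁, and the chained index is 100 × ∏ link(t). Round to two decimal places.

Link Period 0→Period 1:
ΣP(Period 1)Q(Period 0) = 126.61×15 + 195.48×6 = 1899.15 + 1172.88 = 3072.03
ΣP(Period 0)Q(Period 0) = 115.65×15 + 214.24×6 = 1734.75 + 1285.44 = 3020.19
link = 3072.03/3020.19 = 1.017164
Link Period 1→Period 2:
ΣP(Period 2)Q(Period 1) = 157.27×16 + 157.42×7 = 2516.32 + 1101.94 = 3618.26
ΣP(Period 1)Q(Period 1) = 126.61×16 + 195.48×7 = 2025.76 + 1368.36 = 3394.12
link = 3618.26/3394.12 = 1.066038
Link Period 2→Period 3:
ΣP(Period 3)Q(Period 2) = 125.86×17 + 148.17×6 = 2139.62 + 889.02 = 3028.64
ΣP(Period 2)Q(Period 2) = 157.27×17 + 157.42×6 = 2673.59 + 944.52 = 3618.11
link = 3028.64/3618.11 = 0.837078
Chained index = 100 × 1.017164 × 1.066038 × 0.837078 = 90.7673

90.77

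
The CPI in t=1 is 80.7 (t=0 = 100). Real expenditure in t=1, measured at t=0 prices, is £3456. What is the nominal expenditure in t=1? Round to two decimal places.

Nominal = Real × (Index/100) = 3456 × (80.7/100)
        = 3456 × 0.807 = 2788.9920

2788.99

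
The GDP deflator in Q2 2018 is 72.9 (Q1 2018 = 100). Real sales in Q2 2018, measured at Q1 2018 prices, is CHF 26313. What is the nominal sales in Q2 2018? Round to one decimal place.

Nominal = Real × (Index/100) = 26313 × (72.9/100)
        = 26313 × 0.729 = 19182.1770

19182.2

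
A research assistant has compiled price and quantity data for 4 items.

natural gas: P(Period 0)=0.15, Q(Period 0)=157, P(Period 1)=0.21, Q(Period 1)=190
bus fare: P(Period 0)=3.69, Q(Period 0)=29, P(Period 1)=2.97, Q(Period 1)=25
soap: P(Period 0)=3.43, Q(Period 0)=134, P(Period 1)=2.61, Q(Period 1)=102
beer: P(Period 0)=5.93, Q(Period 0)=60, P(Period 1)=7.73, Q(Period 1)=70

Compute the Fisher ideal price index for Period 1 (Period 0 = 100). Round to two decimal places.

101.28

Laspeyres component (base-period weights):
ΣP(Period 1)Q(Period 0) = 0.21×157 + 2.97×29 + 2.61×134 + 7.73×60 = 32.97 + 86.13 + 349.74 + 463.8 = 932.64
ΣP(Period 0)Q(Period 0) = 0.15×157 + 3.69×29 + 3.43×134 + 5.93×60 = 23.55 + 107.01 + 459.62 + 355.8 = 945.98
L = 932.64 / 945.98 × 100 = 98.5898
Paasche component (current-period weights):
ΣP(Period 1)Q(Period 1) = 0.21×190 + 2.97×25 + 2.61×102 + 7.73×70 = 39.9 + 74.25 + 266.22 + 541.1 = 921.47
ΣP(Period 0)Q(Period 1) = 0.15×190 + 3.69×25 + 3.43×102 + 5.93×70 = 28.5 + 92.25 + 349.86 + 415.1 = 885.71
P = 921.47 / 885.71 × 100 = 104.0374
Fisher = √(L × P) = √(98.5898 × 104.0374) = 101.2770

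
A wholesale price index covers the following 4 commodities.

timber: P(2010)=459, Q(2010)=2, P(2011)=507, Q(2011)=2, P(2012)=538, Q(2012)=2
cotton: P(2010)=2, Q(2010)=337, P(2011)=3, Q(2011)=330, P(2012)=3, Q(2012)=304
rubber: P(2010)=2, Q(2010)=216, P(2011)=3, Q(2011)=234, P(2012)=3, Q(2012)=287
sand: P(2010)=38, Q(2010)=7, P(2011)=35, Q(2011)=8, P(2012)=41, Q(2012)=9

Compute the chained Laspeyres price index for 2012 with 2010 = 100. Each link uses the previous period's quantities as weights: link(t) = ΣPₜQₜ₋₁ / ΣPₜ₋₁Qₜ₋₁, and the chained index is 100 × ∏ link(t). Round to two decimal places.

Link 2010→2011:
ΣP(2011)Q(2010) = 507×2 + 3×337 + 3×216 + 35×7 = 1014 + 1011 + 648 + 245 = 2918
ΣP(2010)Q(2010) = 459×2 + 2×337 + 2×216 + 38×7 = 918 + 674 + 432 + 266 = 2290
link = 2918/2290 = 1.274236
Link 2011→2012:
ΣP(2012)Q(2011) = 538×2 + 3×330 + 3×234 + 41×8 = 1076 + 990 + 702 + 328 = 3096
ΣP(2011)Q(2011) = 507×2 + 3×330 + 3×234 + 35×8 = 1014 + 990 + 702 + 280 = 2986
link = 3096/2986 = 1.036839
Chained index = 100 × 1.274236 × 1.036839 = 132.1177

132.12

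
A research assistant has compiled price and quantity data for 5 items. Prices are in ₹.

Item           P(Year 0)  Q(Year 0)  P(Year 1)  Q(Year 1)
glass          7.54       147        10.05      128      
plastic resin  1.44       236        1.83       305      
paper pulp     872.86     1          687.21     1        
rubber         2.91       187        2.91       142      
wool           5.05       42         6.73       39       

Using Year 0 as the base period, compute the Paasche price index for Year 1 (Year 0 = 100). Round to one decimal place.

Paasche price index uses current-period quantities as weights.
ΣP(Year 1)·Q(Year 1) = 10.05×128 + 1.83×305 + 687.21×1 + 2.91×142 + 6.73×39 = 1286.4 + 558.15 + 687.21 + 413.22 + 262.47 = 3207.45
ΣP(Year 0)·Q(Year 1) = 7.54×128 + 1.44×305 + 872.86×1 + 2.91×142 + 5.05×39 = 965.12 + 439.2 + 872.86 + 413.22 + 196.95 = 2887.35
Index = 3207.45 / 2887.35 × 100 = 111.0863

111.1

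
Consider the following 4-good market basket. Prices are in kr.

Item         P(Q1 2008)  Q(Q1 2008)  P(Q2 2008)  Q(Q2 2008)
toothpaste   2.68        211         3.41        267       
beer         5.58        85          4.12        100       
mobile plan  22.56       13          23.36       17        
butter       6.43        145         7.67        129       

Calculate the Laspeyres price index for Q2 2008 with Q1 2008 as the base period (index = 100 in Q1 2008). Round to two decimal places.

109.72

Laspeyres price index uses base-period quantities as weights.
ΣP(Q2 2008)·Q(Q1 2008) = 3.41×211 + 4.12×85 + 23.36×13 + 7.67×145 = 719.51 + 350.2 + 303.68 + 1112.15 = 2485.54
ΣP(Q1 2008)·Q(Q1 2008) = 2.68×211 + 5.58×85 + 22.56×13 + 6.43×145 = 565.48 + 474.3 + 293.28 + 932.35 = 2265.41
Index = 2485.54 / 2265.41 × 100 = 109.7170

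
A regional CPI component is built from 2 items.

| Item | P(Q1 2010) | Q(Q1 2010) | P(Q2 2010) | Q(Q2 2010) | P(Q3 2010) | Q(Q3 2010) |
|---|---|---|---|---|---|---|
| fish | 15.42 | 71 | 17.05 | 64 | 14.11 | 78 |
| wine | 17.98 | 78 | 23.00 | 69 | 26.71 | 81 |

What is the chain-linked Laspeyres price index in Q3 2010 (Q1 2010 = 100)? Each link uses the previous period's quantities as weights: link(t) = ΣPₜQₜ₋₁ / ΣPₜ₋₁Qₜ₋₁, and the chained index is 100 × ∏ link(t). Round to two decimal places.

Link Q1 2010→Q2 2010:
ΣP(Q2 2010)Q(Q1 2010) = 17.05×71 + 23.00×78 = 1210.55 + 1794 = 3004.55
ΣP(Q1 2010)Q(Q1 2010) = 15.42×71 + 17.98×78 = 1094.82 + 1402.44 = 2497.26
link = 3004.55/2497.26 = 1.203139
Link Q2 2010→Q3 2010:
ΣP(Q3 2010)Q(Q2 2010) = 14.11×64 + 26.71×69 = 903.04 + 1842.99 = 2746.03
ΣP(Q2 2010)Q(Q2 2010) = 17.05×64 + 23.00×69 = 1091.2 + 1587 = 2678.2
link = 2746.03/2678.2 = 1.025327
Chained index = 100 × 1.203139 × 1.025327 = 123.3610

123.36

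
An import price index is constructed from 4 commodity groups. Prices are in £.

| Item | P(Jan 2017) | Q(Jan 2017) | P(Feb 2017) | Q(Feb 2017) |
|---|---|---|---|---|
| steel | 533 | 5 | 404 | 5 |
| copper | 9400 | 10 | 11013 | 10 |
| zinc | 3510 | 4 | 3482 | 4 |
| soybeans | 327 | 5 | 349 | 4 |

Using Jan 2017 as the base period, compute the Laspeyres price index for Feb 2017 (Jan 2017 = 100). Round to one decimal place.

Laspeyres price index uses base-period quantities as weights.
ΣP(Feb 2017)·Q(Jan 2017) = 404×5 + 11013×10 + 3482×4 + 349×5 = 2020 + 110130 + 13928 + 1745 = 127823
ΣP(Jan 2017)·Q(Jan 2017) = 533×5 + 9400×10 + 3510×4 + 327×5 = 2665 + 94000 + 14040 + 1635 = 112340
Index = 127823 / 112340 × 100 = 113.7823

113.8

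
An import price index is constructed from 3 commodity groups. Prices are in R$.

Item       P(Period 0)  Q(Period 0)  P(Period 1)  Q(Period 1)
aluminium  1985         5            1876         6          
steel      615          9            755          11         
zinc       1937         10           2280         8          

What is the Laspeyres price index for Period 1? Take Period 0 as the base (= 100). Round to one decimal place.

Laspeyres price index uses base-period quantities as weights.
ΣP(Period 1)·Q(Period 0) = 1876×5 + 755×9 + 2280×10 = 9380 + 6795 + 22800 = 38975
ΣP(Period 0)·Q(Period 0) = 1985×5 + 615×9 + 1937×10 = 9925 + 5535 + 19370 = 34830
Index = 38975 / 34830 × 100 = 111.9007

111.9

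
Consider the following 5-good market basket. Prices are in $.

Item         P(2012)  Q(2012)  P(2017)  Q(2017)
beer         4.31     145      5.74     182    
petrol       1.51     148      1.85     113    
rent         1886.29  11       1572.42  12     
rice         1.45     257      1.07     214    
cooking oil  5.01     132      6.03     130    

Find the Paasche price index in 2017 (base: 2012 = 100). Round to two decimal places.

Paasche price index uses current-period quantities as weights.
ΣP(2017)·Q(2017) = 5.74×182 + 1.85×113 + 1572.42×12 + 1.07×214 + 6.03×130 = 1044.68 + 209.05 + 18869.04 + 228.98 + 783.9 = 21135.65
ΣP(2012)·Q(2017) = 4.31×182 + 1.51×113 + 1886.29×12 + 1.45×214 + 5.01×130 = 784.42 + 170.63 + 22635.48 + 310.3 + 651.3 = 24552.13
Index = 21135.65 / 24552.13 × 100 = 86.0848

86.08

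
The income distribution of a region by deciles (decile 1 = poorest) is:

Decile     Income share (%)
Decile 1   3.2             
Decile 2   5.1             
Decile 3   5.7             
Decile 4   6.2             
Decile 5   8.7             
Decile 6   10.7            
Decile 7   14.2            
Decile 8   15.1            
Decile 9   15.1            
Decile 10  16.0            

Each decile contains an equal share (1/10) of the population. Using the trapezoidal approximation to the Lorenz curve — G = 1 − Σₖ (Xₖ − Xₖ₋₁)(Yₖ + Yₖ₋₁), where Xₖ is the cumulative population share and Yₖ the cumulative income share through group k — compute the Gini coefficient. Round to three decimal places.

0.258

Cumulative income shares Yₖ: 0.0320, 0.0830, 0.1400, 0.2020, 0.2890, 0.3960, 0.5380, 0.6890, 0.8400, 1.0000
Σ (Xₖ−Xₖ₋₁)(Yₖ+Yₖ₋₁) = (1/10)(0.0320+0.0000) + (1/10)(0.0830+0.0320) + (1/10)(0.1400+0.0830) + (1/10)(0.2020+0.1400) + (1/10)(0.2890+0.2020) + (1/10)(0.3960+0.2890) + (1/10)(0.5380+0.3960) + (1/10)(0.6890+0.5380) + (1/10)(0.8400+0.6890) + (1/10)(1.0000+0.8400)
  = 0.0032 + 0.0115 + 0.0223 + 0.0342 + 0.0491 + 0.0685 + 0.0934 + 0.1227 + 0.1529 + 0.1840 = 0.7418
G = 1 − 0.7418 = 0.2582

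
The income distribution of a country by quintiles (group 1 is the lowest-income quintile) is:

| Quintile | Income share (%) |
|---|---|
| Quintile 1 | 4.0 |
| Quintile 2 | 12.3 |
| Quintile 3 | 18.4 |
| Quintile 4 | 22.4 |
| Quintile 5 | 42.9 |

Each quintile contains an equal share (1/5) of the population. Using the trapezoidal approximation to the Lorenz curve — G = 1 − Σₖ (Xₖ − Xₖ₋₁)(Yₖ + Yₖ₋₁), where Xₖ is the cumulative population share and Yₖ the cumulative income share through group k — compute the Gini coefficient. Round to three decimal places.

Cumulative income shares Yₖ: 0.0400, 0.1630, 0.3470, 0.5710, 1.0000
Σ (Xₖ−Xₖ₋₁)(Yₖ+Yₖ₋₁) = (1/5)(0.0400+0.0000) + (1/5)(0.1630+0.0400) + (1/5)(0.3470+0.1630) + (1/5)(0.5710+0.3470) + (1/5)(1.0000+0.5710)
  = 0.0080 + 0.0406 + 0.1020 + 0.1836 + 0.3142 = 0.6484
G = 1 − 0.6484 = 0.3516

0.352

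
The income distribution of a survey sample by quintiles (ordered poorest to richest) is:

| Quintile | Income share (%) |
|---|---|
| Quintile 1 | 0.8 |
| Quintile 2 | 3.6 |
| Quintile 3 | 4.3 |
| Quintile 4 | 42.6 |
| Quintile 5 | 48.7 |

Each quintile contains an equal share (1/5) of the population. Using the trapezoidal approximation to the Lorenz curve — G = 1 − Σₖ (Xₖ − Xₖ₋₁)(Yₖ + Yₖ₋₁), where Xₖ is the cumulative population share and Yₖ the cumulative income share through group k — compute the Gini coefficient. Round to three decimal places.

Cumulative income shares Yₖ: 0.0080, 0.0440, 0.0870, 0.5130, 1.0000
Σ (Xₖ−Xₖ₋₁)(Yₖ+Yₖ₋₁) = (1/5)(0.0080+0.0000) + (1/5)(0.0440+0.0080) + (1/5)(0.0870+0.0440) + (1/5)(0.5130+0.0870) + (1/5)(1.0000+0.5130)
  = 0.0016 + 0.0104 + 0.0262 + 0.1200 + 0.3026 = 0.4608
G = 1 − 0.4608 = 0.5392

0.539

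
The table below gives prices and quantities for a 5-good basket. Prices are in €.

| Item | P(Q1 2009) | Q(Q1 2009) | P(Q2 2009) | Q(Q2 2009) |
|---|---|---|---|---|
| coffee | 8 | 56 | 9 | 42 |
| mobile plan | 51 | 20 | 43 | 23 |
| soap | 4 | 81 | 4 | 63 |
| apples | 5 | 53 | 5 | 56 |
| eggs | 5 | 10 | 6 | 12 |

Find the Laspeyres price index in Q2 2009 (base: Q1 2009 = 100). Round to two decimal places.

95.54

Laspeyres price index uses base-period quantities as weights.
ΣP(Q2 2009)·Q(Q1 2009) = 9×56 + 43×20 + 4×81 + 5×53 + 6×10 = 504 + 860 + 324 + 265 + 60 = 2013
ΣP(Q1 2009)·Q(Q1 2009) = 8×56 + 51×20 + 4×81 + 5×53 + 5×10 = 448 + 1020 + 324 + 265 + 50 = 2107
Index = 2013 / 2107 × 100 = 95.5387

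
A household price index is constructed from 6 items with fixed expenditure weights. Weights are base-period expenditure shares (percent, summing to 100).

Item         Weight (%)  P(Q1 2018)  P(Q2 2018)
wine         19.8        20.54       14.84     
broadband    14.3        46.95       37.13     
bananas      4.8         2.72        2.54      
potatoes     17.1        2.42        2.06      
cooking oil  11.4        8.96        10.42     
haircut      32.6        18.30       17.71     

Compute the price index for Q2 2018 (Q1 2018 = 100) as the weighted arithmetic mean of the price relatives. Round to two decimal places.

89.46

wine: 19.8 × (14.84/20.54) = 19.8 × 0.722493 = 14.3054
broadband: 14.3 × (37.13/46.95) = 14.3 × 0.790841 = 11.3090
bananas: 4.8 × (2.54/2.72) = 4.8 × 0.933824 = 4.4824
potatoes: 17.1 × (2.06/2.42) = 17.1 × 0.851240 = 14.5562
cooking oil: 11.4 × (10.42/8.96) = 11.4 × 1.162946 = 13.2576
haircut: 32.6 × (17.71/18.30) = 32.6 × 0.967760 = 31.5490
Index = Σ wᵢ·(p₁ᵢ/p₀ᵢ) = 14.3054 + 11.3090 + 4.4824 + 14.5562 + 13.2576 + 31.5490 = 89.4595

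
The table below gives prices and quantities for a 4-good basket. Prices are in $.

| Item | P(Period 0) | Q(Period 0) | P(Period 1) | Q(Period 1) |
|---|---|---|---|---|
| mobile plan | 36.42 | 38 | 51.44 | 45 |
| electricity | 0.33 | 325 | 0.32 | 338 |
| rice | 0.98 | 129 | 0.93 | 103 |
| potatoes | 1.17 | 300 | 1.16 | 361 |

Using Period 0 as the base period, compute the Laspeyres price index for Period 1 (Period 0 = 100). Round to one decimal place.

Laspeyres price index uses base-period quantities as weights.
ΣP(Period 1)·Q(Period 0) = 51.44×38 + 0.32×325 + 0.93×129 + 1.16×300 = 1954.72 + 104 + 119.97 + 348 = 2526.69
ΣP(Period 0)·Q(Period 0) = 36.42×38 + 0.33×325 + 0.98×129 + 1.17×300 = 1383.96 + 107.25 + 126.42 + 351 = 1968.63
Index = 2526.69 / 1968.63 × 100 = 128.3476

128.3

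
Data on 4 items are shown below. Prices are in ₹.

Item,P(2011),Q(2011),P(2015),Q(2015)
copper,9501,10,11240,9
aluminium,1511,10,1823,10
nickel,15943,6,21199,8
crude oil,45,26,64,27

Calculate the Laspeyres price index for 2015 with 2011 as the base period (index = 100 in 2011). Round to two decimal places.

Laspeyres price index uses base-period quantities as weights.
ΣP(2015)·Q(2011) = 11240×10 + 1823×10 + 21199×6 + 64×26 = 112400 + 18230 + 127194 + 1664 = 259488
ΣP(2011)·Q(2011) = 9501×10 + 1511×10 + 15943×6 + 45×26 = 95010 + 15110 + 95658 + 1170 = 206948
Index = 259488 / 206948 × 100 = 125.3880

125.39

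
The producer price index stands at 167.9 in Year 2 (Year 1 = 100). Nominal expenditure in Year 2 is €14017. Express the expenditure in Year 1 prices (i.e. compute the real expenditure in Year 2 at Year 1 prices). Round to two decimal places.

8348.42

Real = Nominal ÷ (Index/100) = 14017 ÷ (167.9/100)
     = 14017 ÷ 1.679 = 8348.4217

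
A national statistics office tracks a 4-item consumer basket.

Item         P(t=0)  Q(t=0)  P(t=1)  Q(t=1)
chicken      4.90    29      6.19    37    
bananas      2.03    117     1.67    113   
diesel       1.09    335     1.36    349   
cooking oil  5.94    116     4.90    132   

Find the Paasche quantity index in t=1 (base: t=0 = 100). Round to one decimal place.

Paasche quantity index uses current-period prices as weights.
ΣP(t=1)·Q(t=1) = 6.19×37 + 1.67×113 + 1.36×349 + 4.90×132 = 229.03 + 188.71 + 474.64 + 646.8 = 1539.18
ΣP(t=1)·Q(t=0) = 6.19×29 + 1.67×117 + 1.36×335 + 4.90×116 = 179.51 + 195.39 + 455.6 + 568.4 = 1398.9
Index = 1539.18 / 1398.9 × 100 = 110.0279

110.0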